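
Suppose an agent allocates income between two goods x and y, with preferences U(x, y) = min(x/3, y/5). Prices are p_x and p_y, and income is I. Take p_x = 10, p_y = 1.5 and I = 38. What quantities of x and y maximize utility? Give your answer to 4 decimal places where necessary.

Leontief preferences: the optimum is at the kink where x/3 = y/5, i.e. y = (5/3)·x.
Budget: p_x·x + p_y·(5/3)·x = I, so (3·p_x + 5·p_y)·x = 3·I.
Demand: x*(p_x,p_y,I) = 3·I/(3·p_x + 5·p_y), y* = 5·I/(3·p_x + 5·p_y).
Here 3·10 + 5·1.5 = 37.5, giving x* = 3.04 and y* = 5.0667.

x* = 3.04, y* = 5.0667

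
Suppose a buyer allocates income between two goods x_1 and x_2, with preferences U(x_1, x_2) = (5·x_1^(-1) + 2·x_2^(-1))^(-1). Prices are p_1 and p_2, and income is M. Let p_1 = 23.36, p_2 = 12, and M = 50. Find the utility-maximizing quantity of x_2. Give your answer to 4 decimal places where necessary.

MU_x_1 ∝ 5·x_1^(-2), MU_x_2 ∝ 2·x_2^(-2), so MRS = (5/2)·(x_2/x_1)^(2) = p_1/p_2.
Hence x_2/x_1 = ((2/5)·p_1/p_2)^(1/(2)), i.e. raised to the 0.5 power.
Substitute x_2 = (x_2/x_1)·x_1 into the budget: x_1* = M/(p_1 + p_2·(x_2/x_1)).
Numerically x_2/x_1 = 0.882421, so x_1* = 50/(23.36 + 12·0.882421) = 1.4728 and x_2* = 0.882421·1.4728 = 1.2996.

x_2* = 1.2996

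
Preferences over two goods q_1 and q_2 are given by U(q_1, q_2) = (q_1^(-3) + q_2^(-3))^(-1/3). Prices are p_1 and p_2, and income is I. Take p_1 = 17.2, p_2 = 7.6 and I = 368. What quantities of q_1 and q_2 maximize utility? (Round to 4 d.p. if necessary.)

q_1* = 13.8755, q_2* = 17.0187

MU_q_1 ∝ q_1^(-4), MU_q_2 ∝ q_2^(-4), so MRS = (q_2/q_1)^(4) = p_1/p_2.
Solve for the ratio: q_2/q_1 = [p_1/p_2]^(0.25).
With the ratio pinned down, the budget gives q_1* = I/(p_1 + p_2·(q_2/q_1)) and q_2* = (q_2/q_1)·q_1*.
Numerically q_2/q_1 = 1.226532, so q_1* = 368/(17.2 + 7.6·1.226532) = 13.8755 and q_2* = 1.226532·13.8755 = 17.0187.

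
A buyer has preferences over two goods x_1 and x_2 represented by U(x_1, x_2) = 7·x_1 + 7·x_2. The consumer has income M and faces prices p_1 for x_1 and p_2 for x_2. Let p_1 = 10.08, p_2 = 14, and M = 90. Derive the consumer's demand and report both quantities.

x_1* = 8.9286, x_2* = 0

Linear utility — the consumer picks whichever good has higher MU/price: 7/10.08 = 0.6944 vs 7/14 = 0.5.
x_1 gives more utility per dollar, so spend all income on x_1: x_1* = M/p_1, x_2* = 0.
Numerically: x_1* = 8.9286, x_2* = 0.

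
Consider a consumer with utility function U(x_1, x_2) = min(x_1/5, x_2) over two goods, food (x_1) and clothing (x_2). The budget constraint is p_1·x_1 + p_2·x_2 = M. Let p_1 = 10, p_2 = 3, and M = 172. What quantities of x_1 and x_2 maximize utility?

x_1* = 16.2264, x_2* = 3.2453

Leontief preferences: the optimum is at the kink where x_1/5 = x_2/1, i.e. x_2 = (1/5)·x_1.
Budget: p_1·x_1 + p_2·(1/5)·x_1 = M, so (5·p_1 + p_2)·x_1 = 5·M.
Demand: x_1*(p_1,p_2,M) = 5·M/(5·p_1 + p_2), x_2* = M/(5·p_1 + p_2).
Here 5·10 + 3 = 53, giving x_1* = 16.2264 and x_2* = 3.2453.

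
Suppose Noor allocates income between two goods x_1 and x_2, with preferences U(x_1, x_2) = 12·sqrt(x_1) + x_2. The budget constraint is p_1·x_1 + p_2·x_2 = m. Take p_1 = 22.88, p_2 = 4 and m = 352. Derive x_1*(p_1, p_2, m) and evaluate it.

x_1* = 1.1003

Set MRS = p_1/p_2: 6·x_1^(−1/2) = p_1/p_2.
Thus x_1* = (6·p_2/p_1)² — independent of m — with the rest of income spent on x_2.
Plugging in: x_1* = (6·4/22.88)² = 1.1003.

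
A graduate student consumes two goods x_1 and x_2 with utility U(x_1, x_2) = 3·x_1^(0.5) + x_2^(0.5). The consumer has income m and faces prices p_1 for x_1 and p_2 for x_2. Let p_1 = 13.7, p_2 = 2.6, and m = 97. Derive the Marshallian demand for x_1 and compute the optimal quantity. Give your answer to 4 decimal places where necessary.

MU_x_1 ∝ 3·x_1^(-0.5), MU_x_2 ∝ x_2^(-0.5), so MRS = 3·(x_2/x_1)^(0.5) = p_1/p_2.
Hence x_2/x_1 = ((1/3)·p_1/p_2)^(1/(0.5)), i.e. raised to the 2 power.
With the ratio pinned down, the budget gives x_1* = m/(p_1 + p_2·(x_2/x_1)) and x_2* = (x_2/x_1)·x_1*.
Numerically x_2/x_1 = 3.084977, so x_1* = 97/(13.7 + 2.6·3.084977) = 4.4657.

x_1* = 4.4657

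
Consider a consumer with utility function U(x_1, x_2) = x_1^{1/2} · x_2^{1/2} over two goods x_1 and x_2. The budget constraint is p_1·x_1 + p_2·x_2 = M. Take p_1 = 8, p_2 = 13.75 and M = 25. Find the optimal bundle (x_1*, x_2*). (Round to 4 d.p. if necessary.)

x_1* = 1.5625, x_2* = 0.9091

Tangency: MRS = x_2/x_1 = p_1/p_2.
So 0.5·p_2·x_2 = 0.5·p_1·x_1; combined with the budget, a share 0.5 of income goes to x_1.
Demand: x_1*(p_1,p_2,M) = 0.5·M/p_1 and x_2* = 0.5·M/p_2.
At p_1=8, p_2=13.75, M=25: x_1* = 0.5·25/8 = 1.5625, x_2* = 0.9091.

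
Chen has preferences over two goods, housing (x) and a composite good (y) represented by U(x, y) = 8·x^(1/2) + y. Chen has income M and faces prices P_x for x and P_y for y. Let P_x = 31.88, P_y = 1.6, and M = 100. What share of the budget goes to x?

share on x = 0.0128

Thus x* = (4·P_y/P_x)² — independent of M — with the rest of income spent on y.
Plugging in: x* = (4·1.6/31.88)² = 0.0403, y* = 61.697.
Expenditure on x: 31.88·0.0403 = 1.2848; share = 0.0128.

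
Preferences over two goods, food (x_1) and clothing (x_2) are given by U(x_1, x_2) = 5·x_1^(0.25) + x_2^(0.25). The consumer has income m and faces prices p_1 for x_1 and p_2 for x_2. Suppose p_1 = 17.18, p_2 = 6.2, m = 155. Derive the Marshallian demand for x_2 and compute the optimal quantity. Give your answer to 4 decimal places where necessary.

x_2* = 3.5275

MU_x_1 ∝ 5·x_1^(-0.75), MU_x_2 ∝ x_2^(-0.75), so MRS = 5·(x_2/x_1)^(0.75) = p_1/p_2.
Hence x_2/x_1 = ((1/5)·p_1/p_2)^(1/(0.75)), i.e. raised to the 4/3 power.
Substitute x_2 = (x_2/x_1)·x_1 into the budget: x_1* = m/(p_1 + p_2·(x_2/x_1)).
Numerically x_2/x_1 = 0.455214, so x_1* = 155/(17.18 + 6.2·0.455214) = 7.7491 and x_2* = 0.455214·7.7491 = 3.5275.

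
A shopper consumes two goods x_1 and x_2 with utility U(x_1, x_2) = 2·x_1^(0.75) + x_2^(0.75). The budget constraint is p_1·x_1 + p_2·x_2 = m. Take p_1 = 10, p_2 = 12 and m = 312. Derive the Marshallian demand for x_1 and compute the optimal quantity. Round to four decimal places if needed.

Numerically x_2/x_1 = 0.030141, so x_1* = 312/(10 + 12·0.030141) = 30.1109.

x_1* = 30.1109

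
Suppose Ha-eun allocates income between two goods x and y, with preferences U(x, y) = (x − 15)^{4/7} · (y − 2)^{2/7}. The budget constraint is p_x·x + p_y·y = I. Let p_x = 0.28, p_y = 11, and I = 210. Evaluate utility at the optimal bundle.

This is Cobb-Douglas in (x−15, y−2): tangency gives 4/7·p_y·(y−2) = 2/7·p_x·(x−15).
Substituting into the budget: x* = 15 + 2/3·(I − 15·p_x − 2·p_y)/p_x, and y* = 2 + 1/3·(…)/p_y.
Discretionary income = 210 − 15·0.28 − 2·11 = 183.8; x* = 15 + 2/3·183.8/0.28 = 452.619; y* = 2 + 1/3·183.8/11 = 7.5697.
Utility at the optimum: U(452.619, 7.5697) = 52.7585.

V = 52.7585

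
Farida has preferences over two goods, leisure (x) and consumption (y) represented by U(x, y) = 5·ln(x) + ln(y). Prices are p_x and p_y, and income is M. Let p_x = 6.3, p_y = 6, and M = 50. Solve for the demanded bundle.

x* = 6.6138, y* = 1.3889

MU_x/MU_y = (5·y)/(x); tangency sets this equal to p_x/p_y.
Rearranging, p_y·y = (1/5)·p_x·x. Substituting into the budget gives p_x·x·(1 + (1/5)) = M.
Demand: x*(p_x,p_y,M) = 5/6·M/p_x and y* = 1/6·M/p_y.
At p_x=6.3, p_y=6, M=50: x* = 5/6·50/6.3 = 6.6138, y* = 1.3889.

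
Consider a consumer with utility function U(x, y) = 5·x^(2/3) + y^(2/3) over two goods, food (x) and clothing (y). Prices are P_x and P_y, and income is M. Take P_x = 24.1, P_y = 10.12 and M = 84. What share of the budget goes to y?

share on y = 0.0434

Substitute y = (y/x)·x into the budget: x* = M/(P_x + P_y·(y/x)).
Numerically y/x = 0.108044, so x* = 84/(24.1 + 10.12·0.108044) = 3.3342 and y* = 0.108044·3.3342 = 0.3602.
Expenditure on y: 10.12·0.3602 = 3.6456; share = 0.0434.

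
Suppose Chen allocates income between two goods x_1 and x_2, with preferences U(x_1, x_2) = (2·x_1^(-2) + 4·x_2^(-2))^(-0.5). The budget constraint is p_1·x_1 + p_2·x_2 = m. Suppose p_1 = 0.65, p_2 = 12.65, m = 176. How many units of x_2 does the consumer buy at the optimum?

Numerically x_2/x_1 = 0.468401, so x_1* = 176/(0.65 + 12.65·0.468401) = 26.767 and x_2* = 0.468401·26.767 = 12.5377.

x_2* = 12.5377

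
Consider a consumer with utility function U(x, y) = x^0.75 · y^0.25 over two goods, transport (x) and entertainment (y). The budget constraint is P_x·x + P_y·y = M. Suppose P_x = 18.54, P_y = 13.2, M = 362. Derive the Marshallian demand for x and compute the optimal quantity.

x* = 14.644

MU_x/MU_y = (0.75·y)/(0.25·x); tangency sets this equal to P_x/P_y.
Rearranging, P_y·y = (1/3)·P_x·x. Substituting into the budget gives P_x·x·(1 + (1/3)) = M.
Demand: x*(P_x,P_y,M) = 0.75·M/P_x and y* = 0.25·M/P_y.
At P_x=18.54, P_y=13.2, M=362: x* = 0.75·362/18.54 = 14.644.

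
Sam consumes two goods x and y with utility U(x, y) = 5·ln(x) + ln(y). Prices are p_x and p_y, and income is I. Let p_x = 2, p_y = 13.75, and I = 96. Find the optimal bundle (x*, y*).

MU_x/MU_y = (5·y)/(x); tangency sets this equal to p_x/p_y.
So 5·p_y·y = p_x·x; combined with the budget, a share 5/6 of income goes to x.
Demand: x*(p_x,p_y,I) = 5/6·I/p_x and y* = 1/6·I/p_y.
At p_x=2, p_y=13.75, I=96: x* = 5/6·96/2 = 40, y* = 1.1636.

x* = 40, y* = 1.1636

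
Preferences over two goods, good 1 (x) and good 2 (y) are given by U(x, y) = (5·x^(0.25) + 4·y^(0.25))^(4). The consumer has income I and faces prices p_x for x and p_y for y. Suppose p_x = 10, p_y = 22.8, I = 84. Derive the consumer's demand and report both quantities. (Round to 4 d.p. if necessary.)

x* = 5.37, y* = 1.329

With the ratio pinned down, the budget gives x* = I/(p_x + p_y·(y/x)) and y* = (y/x)·x*.
Numerically y/x = 0.24748, so x* = 84/(10 + 22.8·0.24748) = 5.37 and y* = 0.24748·5.37 = 1.329.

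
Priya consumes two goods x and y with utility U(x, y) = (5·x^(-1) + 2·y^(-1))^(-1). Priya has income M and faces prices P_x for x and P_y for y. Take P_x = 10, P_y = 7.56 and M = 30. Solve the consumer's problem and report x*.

From the CES first-order condition, (5/2)·(y/x)^(2) = P_x/P_y.
Solve for the ratio: y/x = [(2/5)·P_x/P_y]^(0.5).
Substitute y = (y/x)·x into the budget: x* = M/(P_x + P_y·(y/x)).
Numerically y/x = 0.727393, so x* = 30/(10 + 7.56·0.727393) = 1.9356.

x* = 1.9356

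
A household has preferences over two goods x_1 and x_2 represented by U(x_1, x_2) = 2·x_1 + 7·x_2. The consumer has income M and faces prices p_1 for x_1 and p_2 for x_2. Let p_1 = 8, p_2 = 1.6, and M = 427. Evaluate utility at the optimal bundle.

V = 1868.125

Linear utility — the consumer picks whichever good has higher MU/price: 2/8 = 0.25 vs 7/1.6 = 4.375.
x_2 gives more utility per dollar, so spend all income on x_2: x_2* = M/p_2, x_1* = 0.
Numerically: x_1* = 0, x_2* = 266.875.
Utility at the optimum: U(0, 266.875) = 1868.125.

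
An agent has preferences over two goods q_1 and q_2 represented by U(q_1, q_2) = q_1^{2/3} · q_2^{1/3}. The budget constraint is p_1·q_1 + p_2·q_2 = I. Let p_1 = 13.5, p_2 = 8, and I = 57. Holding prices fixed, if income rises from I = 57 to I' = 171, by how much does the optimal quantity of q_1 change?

Tangency: MRS = 2·q_2/q_1 = p_1/p_2.
Rearranging, p_2·q_2 = (1/2)·p_1·q_1. Substituting into the budget gives p_1·q_1·(1 + (1/2)) = I.
Demand: q_1*(p_1,p_2,I) = 2/3·I/p_1 and q_2* = 1/3·I/p_2.
At p_1=13.5, p_2=8, I=57: q_1* = 2/3·57/13.5 = 2.8148.
At I' = 171: q_1* = 8.4444. Change: 8.4444 − 2.8148 = 5.6296.

Δq_1* = 5.6296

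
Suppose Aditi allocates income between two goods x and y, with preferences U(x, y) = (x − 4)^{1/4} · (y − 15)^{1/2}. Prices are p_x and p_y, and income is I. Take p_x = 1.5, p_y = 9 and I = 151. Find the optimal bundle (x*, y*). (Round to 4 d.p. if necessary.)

Let x' = x−4, y' = y−15. MRS = (1/2)·y'/x' = p_x/p_y.
After buying the subsistence bundle (4, 15), a share 1/3 of the remaining income goes to x: x* = 4 + 1/3·(I − 4p_x − 15p_y)/p_x.
Discretionary income = 151 − 4·1.5 − 15·9 = 10; x* = 4 + 1/3·10/1.5 = 6.2222; y* = 15 + 2/3·10/9 = 15.7407.

x* = 6.2222, y* = 15.7407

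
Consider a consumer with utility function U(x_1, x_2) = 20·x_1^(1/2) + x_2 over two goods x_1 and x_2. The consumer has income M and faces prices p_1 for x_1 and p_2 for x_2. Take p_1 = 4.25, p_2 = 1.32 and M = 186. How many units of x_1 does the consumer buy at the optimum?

x_1* = 9.6465

MU_x_1 = 10/√x_1, MU_x_2 = 1. Tangency: 10/√x_1 = p_1/p_2.
Solve: √x_1 = 10·p_2/p_1, so x_1*(p_1,p_2) = (10·p_2/p_1)², and x_2* = (M − p_1·x_1*)/p_2.
Plugging in: x_1* = (10·1.32/4.25)² = 9.6465.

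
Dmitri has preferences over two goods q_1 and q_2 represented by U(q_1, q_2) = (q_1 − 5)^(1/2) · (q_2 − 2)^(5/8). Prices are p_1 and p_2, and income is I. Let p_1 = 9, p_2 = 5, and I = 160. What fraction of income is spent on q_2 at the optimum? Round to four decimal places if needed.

share on q_2 = 0.4271

MRS = (4/5)·(q_2−2)/(q_1−5). Tangency with p_1/p_2 gives q_2−2 = (5/4)·(p_1/p_2)·(q_1−5).
Substituting into the budget: q_1* = 5 + 4/9·(I − 5·p_1 − 2·p_2)/p_1, and q_2* = 2 + 5/9·(…)/p_2.
Discretionary income = 160 − 5·9 − 2·5 = 105; q_1* = 5 + 4/9·105/9 = 10.1852; q_2* = 2 + 5/9·105/5 = 13.6667.
Expenditure on q_2: 5·13.6667 = 68.3333; share = 0.4271.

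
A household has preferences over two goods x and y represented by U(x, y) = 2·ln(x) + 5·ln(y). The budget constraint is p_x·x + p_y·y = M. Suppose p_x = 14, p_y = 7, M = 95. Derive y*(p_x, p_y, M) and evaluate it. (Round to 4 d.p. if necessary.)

At p_x=14, p_y=7, M=95: y* = 5/7·95/7 = 9.6939.

y* = 9.6939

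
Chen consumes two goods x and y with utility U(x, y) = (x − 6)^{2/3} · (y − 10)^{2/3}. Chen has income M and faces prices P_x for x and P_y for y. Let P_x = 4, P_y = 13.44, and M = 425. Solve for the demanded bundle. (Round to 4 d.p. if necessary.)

x* = 39.325, y* = 19.9182

Discretionary income = 425 − 6·4 − 10·13.44 = 266.6; x* = 6 + 0.5·266.6/4 = 39.325; y* = 10 + 0.5·266.6/13.44 = 19.9182.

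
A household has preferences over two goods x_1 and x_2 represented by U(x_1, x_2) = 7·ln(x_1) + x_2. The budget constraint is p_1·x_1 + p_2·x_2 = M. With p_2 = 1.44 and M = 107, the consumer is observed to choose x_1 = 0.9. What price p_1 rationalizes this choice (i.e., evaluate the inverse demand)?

p_1 = 11.2

MU_x_1 = 7/x_1, MU_x_2 = 1. Tangency: 7/x_1 = p_1/p_2.
So x_1*(p_1,p_2) = 7·p_2/p_1, independent of income; and x_2* = (M − 7·p_2)/p_2.
Set x_1* = 0.9 in the demand function and solve for p_1: p_1 = 11.2.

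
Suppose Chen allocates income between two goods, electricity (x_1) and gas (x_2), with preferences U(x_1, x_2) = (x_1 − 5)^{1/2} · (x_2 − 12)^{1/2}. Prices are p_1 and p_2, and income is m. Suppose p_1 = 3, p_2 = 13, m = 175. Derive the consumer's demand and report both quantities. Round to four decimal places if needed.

x_1* = 5.6667, x_2* = 12.1538

Let x_1' = x_1−5, x_2' = x_2−12. MRS = x_2'/x_1' = p_1/p_2.
Substituting into the budget: x_1* = 5 + 0.5·(m − 5·p_1 − 12·p_2)/p_1, and x_2* = 12 + 0.5·(…)/p_2.
Discretionary income = 175 − 5·3 − 12·13 = 4; x_1* = 5 + 0.5·4/3 = 5.6667; x_2* = 12 + 0.5·4/13 = 12.1538.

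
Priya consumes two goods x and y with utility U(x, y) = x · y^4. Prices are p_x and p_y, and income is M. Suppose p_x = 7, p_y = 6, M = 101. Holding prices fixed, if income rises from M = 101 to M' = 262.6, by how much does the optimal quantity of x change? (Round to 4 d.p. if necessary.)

Δx* = 4.6171

The MRS is (1/4)·y/x. Set MRS = p_x/p_y.
Rearranging, p_y·y = 4·p_x·x. Substituting into the budget gives p_x·x·(1 + 4) = M.
Demand: x*(p_x,p_y,M) = 0.2·M/p_x and y* = 0.8·M/p_y.
At p_x=7, p_y=6, M=101: x* = 0.2·101/7 = 2.8857.
At M' = 262.6: x* = 7.5029. Change: 7.5029 − 2.8857 = 4.6171.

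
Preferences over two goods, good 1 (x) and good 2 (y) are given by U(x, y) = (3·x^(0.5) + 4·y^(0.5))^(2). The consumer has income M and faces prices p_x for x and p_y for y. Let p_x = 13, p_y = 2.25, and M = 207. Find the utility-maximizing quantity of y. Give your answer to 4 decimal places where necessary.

Substitute y = (y/x)·x into the budget: x* = M/(p_x + p_y·(y/x)).
Numerically y/x = 59.347051, so x* = 207/(13 + 2.25·59.347051) = 1.4127 and y* = 59.347051·1.4127 = 83.8379.

y* = 83.8379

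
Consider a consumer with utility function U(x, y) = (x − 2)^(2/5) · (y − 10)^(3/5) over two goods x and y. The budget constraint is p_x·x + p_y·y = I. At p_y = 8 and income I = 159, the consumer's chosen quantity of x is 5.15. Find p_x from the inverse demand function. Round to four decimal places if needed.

This is Cobb-Douglas in (x−2, y−10): tangency gives 0.4·p_y·(y−10) = 0.6·p_x·(x−2).
Substituting into the budget: x* = 2 + 0.4·(I − 2·p_x − 10·p_y)/p_x, and y* = 10 + 0.6·(…)/p_y.
Set x* = 5.15 in the demand function and solve for p_x: p_x = 8.

p_x = 8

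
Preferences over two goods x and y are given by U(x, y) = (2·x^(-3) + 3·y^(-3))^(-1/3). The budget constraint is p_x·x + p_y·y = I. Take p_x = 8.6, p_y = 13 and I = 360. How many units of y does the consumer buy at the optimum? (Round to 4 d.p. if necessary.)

With the ratio pinned down, the budget gives x* = I/(p_x + p_y·(y/x)) and y* = (y/x)·x*.
Numerically y/x = 0.998071, so x* = 360/(8.6 + 13·0.998071) = 16.686 and y* = 0.998071·16.686 = 16.6539.

y* = 16.6539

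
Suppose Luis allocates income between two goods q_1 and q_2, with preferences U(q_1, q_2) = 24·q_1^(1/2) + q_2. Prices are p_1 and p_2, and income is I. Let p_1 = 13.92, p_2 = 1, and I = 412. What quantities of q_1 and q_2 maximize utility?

q_1* = 0.7432, q_2* = 401.6552

Utility is quasi-linear in q_2; the FOC for q_1 is 12/√q_1 = p_1/p_2.
Solve: √q_1 = 12·p_2/p_1, so q_1*(p_1,p_2) = (12·p_2/p_1)², and q_2* = (I − p_1·q_1*)/p_2.
Plugging in: q_1* = (12·1/13.92)² = 0.7432, q_2* = 401.6552.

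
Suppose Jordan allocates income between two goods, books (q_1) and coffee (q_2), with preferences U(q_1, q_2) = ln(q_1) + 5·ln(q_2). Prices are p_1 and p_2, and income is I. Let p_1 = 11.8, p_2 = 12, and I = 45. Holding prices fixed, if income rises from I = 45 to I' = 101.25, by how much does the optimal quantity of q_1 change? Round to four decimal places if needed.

MU_q_1/MU_q_2 = (q_2)/(5·q_1); tangency sets this equal to p_1/p_2.
Rearranging, p_2·q_2 = 5·p_1·q_1. Substituting into the budget gives p_1·q_1·(1 + 5) = I.
Demand: q_1*(p_1,p_2,I) = 1/6·I/p_1 and q_2* = 5/6·I/p_2.
At p_1=11.8, p_2=12, I=45: q_1* = 1/6·45/11.8 = 0.6356.
At I' = 101.25: q_1* = 1.4301. Change: 1.4301 − 0.6356 = 0.7945.

Δq_1* = 0.7945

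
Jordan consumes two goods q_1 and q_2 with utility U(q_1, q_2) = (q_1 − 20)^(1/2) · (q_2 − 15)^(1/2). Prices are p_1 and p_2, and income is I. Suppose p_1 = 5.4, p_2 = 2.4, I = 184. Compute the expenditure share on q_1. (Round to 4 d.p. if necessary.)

share on q_1 = 0.6957

MRS = (q_2−15)/(q_1−20). Tangency with p_1/p_2 gives q_2−15 = (p_1/p_2)·(q_1−20).
After buying the subsistence bundle (20, 15), a share 0.5 of the remaining income goes to q_1: q_1* = 20 + 0.5·(I − 20p_1 − 15p_2)/p_1.
Discretionary income = 184 − 20·5.4 − 15·2.4 = 40; q_1* = 20 + 0.5·40/5.4 = 23.7037; q_2* = 15 + 0.5·40/2.4 = 23.3333.
Expenditure on q_1: 5.4·23.7037 = 128; share = 0.6957.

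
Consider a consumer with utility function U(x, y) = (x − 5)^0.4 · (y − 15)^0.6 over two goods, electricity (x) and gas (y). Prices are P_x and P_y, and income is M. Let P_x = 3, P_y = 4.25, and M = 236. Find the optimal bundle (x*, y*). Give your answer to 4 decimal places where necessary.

This is Cobb-Douglas in (x−5, y−15): tangency gives 0.4·P_y·(y−15) = 0.6·P_x·(x−5).
Substituting into the budget: x* = 5 + 0.4·(M − 5·P_x − 15·P_y)/P_x, and y* = 15 + 0.6·(…)/P_y.
Discretionary income = 236 − 5·3 − 15·4.25 = 157.25; x* = 5 + 0.4·157.25/3 = 25.9667; y* = 15 + 0.6·157.25/4.25 = 37.2.

x* = 25.9667, y* = 37.2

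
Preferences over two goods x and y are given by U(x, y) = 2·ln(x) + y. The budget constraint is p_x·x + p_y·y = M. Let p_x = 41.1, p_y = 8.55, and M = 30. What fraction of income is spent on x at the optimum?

So x*(p_x,p_y) = 2·p_y/p_x, independent of income; and y* = (M − 2·p_y)/p_y.
At the given prices: x* = 2·8.55/41.1 = 0.4161, and y* = 1.5088.
Expenditure on x: 41.1·0.4161 = 17.1; share = 0.57.

share on x = 0.57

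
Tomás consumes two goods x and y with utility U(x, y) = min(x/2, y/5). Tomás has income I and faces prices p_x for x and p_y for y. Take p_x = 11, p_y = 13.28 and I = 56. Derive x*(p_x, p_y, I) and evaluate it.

x* = 1.267

Demand: x*(p_x,p_y,I) = 2·I/(2·p_x + 5·p_y), y* = 5·I/(2·p_x + 5·p_y).
Here 2·11 + 5·13.28 = 88.4, giving x* = 1.267.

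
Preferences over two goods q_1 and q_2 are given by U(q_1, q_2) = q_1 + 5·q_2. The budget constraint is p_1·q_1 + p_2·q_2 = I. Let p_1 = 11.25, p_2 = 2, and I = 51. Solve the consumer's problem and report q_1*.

q_1* = 0

Linear utility — the consumer picks whichever good has higher MU/price: 1/11.25 = 0.0889 vs 5/2 = 2.5.
q_2 gives more utility per dollar, so spend all income on q_2: q_2* = I/p_2, q_1* = 0.
Numerically: q_1* = 0, q_2* = 25.5.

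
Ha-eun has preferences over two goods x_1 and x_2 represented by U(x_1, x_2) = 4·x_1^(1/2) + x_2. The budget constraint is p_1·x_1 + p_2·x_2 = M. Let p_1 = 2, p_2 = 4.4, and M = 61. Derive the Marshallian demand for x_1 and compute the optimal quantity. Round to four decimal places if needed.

Utility is quasi-linear in x_2; the FOC for x_1 is 2/√x_1 = p_1/p_2.
Solve: √x_1 = 2·p_2/p_1, so x_1*(p_1,p_2) = (2·p_2/p_1)², and x_2* = (M − p_1·x_1*)/p_2.
Plugging in: x_1* = (2·4.4/2)² = 19.36.

x_1* = 19.36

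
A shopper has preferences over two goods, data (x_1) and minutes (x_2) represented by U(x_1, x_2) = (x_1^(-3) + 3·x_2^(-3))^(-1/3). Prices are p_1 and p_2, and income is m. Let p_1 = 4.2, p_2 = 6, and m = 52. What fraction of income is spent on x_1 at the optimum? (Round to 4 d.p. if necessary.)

share on x_1 = 0.3677

MRS = MU_x_1/MU_x_2 = (1/3)·(x_2/x_1)^(4). Set equal to p_1/p_2.
Hence x_2/x_1 = (3·p_1/p_2)^(1/(4)), i.e. raised to the 0.25 power.
Substitute x_2 = (x_2/x_1)·x_1 into the budget: x_1* = m/(p_1 + p_2·(x_2/x_1)).
Numerically x_2/x_1 = 1.203801, so x_1* = 52/(4.2 + 6·1.203801) = 4.5523 and x_2* = 1.203801·4.5523 = 5.4801.
Expenditure on x_1: 4.2·4.5523 = 19.1196; share = 0.3677.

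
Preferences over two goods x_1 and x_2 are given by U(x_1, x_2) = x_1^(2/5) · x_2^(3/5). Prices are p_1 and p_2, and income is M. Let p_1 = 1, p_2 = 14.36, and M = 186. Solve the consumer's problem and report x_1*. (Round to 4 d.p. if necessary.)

x_1* = 74.4

Tangency: MRS = (2/3)·x_2/x_1 = p_1/p_2.
So 0.4·p_2·x_2 = 0.6·p_1·x_1; combined with the budget, a share 0.4 of income goes to x_1.
Demand: x_1*(p_1,p_2,M) = 0.4·M/p_1 and x_2* = 0.6·M/p_2.
At p_1=1, p_2=14.36, M=186: x_1* = 0.4·186/1 = 74.4.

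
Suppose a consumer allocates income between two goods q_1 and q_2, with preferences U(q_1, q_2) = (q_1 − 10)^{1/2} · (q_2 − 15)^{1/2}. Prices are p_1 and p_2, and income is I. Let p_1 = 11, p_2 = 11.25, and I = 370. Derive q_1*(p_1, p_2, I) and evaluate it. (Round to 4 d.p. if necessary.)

MRS = (q_2−15)/(q_1−10). Tangency with p_1/p_2 gives q_2−15 = (p_1/p_2)·(q_1−10).
Substituting into the budget: q_1* = 10 + 0.5·(I − 10·p_1 − 15·p_2)/p_1, and q_2* = 15 + 0.5·(…)/p_2.
Discretionary income = 370 − 10·11 − 15·11.25 = 91.25; q_1* = 10 + 0.5·91.25/11 = 14.1477.

q_1* = 14.1477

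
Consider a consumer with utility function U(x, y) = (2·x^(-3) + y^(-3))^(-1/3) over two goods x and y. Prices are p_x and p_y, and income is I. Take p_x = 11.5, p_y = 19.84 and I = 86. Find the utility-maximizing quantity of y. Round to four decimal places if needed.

From the CES first-order condition, 2·(y/x)^(4) = p_x/p_y.
Hence y/x = ((1/2)·p_x/p_y)^(1/(4)), i.e. raised to the 0.25 power.
Substitute y = (y/x)·x into the budget: x* = I/(p_x + p_y·(y/x)).
Numerically y/x = 0.733722, so x* = 86/(11.5 + 19.84·0.733722) = 3.3005 and y* = 0.733722·3.3005 = 2.4216.

y* = 2.4216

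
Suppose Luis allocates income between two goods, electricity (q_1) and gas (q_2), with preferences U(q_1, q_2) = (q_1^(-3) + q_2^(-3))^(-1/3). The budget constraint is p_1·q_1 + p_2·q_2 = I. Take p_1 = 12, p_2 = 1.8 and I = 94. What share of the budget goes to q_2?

share on q_2 = 0.1942

Substitute q_2 = (q_2/q_1)·q_1 into the budget: q_1* = I/(p_1 + p_2·(q_2/q_1)).
Numerically q_2/q_1 = 1.606857, so q_1* = 94/(12 + 1.8·1.606857) = 6.312 and q_2* = 1.606857·6.312 = 10.1424.
Expenditure on q_2: 1.8·10.1424 = 18.2564; share = 0.1942.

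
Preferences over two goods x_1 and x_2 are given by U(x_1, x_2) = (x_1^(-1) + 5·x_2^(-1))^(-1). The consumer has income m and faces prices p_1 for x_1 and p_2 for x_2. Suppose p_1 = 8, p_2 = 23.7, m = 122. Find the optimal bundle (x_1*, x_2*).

Numerically x_2/x_1 = 1.29914, so x_1* = 122/(8 + 23.7·1.29914) = 3.1452 and x_2* = 1.29914·3.1452 = 4.086.

x_1* = 3.1452, x_2* = 4.086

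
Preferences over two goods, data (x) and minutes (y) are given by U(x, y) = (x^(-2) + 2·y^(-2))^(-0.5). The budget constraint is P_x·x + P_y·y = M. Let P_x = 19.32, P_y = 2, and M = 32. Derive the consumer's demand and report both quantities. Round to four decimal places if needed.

x* = 1.2962, y* = 3.4782

From the CES first-order condition, (1/2)·(y/x)^(3) = P_x/P_y.
Solve for the ratio: y/x = [2·P_x/P_y]^(1/3).
With the ratio pinned down, the budget gives x* = M/(P_x + P_y·(y/x)) and y* = (y/x)·x*.
Numerically y/x = 2.683299, so x* = 32/(19.32 + 2·2.683299) = 1.2962 and y* = 2.683299·1.2962 = 3.4782.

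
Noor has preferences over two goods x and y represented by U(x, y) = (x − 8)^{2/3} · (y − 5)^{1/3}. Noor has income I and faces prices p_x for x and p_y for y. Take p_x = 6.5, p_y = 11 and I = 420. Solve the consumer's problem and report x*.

x* = 40.1026

MRS = 2·(y−5)/(x−8). Tangency with p_x/p_y gives y−5 = (1/2)·(p_x/p_y)·(x−8).
Substituting into the budget: x* = 8 + 2/3·(I − 8·p_x − 5·p_y)/p_x, and y* = 5 + 1/3·(…)/p_y.
Discretionary income = 420 − 8·6.5 − 5·11 = 313; x* = 8 + 2/3·313/6.5 = 40.1026.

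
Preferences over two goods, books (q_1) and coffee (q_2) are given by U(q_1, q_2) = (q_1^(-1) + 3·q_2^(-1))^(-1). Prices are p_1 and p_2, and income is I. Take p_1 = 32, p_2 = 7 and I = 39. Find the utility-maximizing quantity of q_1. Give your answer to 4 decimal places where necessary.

q_1* = 0.6733

From the CES first-order condition, (1/3)·(q_2/q_1)^(2) = p_1/p_2.
Hence q_2/q_1 = (3·p_1/p_2)^(1/(2)), i.e. raised to the 0.5 power.
Substitute q_2 = (q_2/q_1)·q_1 into the budget: q_1* = I/(p_1 + p_2·(q_2/q_1)).
Numerically q_2/q_1 = 3.70328, so q_1* = 39/(32 + 7·3.70328) = 0.6733.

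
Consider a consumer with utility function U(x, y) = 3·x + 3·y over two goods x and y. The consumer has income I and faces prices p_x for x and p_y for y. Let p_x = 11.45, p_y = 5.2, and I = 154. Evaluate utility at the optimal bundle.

V = 88.8462

Numerically: x* = 0, y* = 29.6154.
Utility at the optimum: U(0, 29.6154) = 88.8462.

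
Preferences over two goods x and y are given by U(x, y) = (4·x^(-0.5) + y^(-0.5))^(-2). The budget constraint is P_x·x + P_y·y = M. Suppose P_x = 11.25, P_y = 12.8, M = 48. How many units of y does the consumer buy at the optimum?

y* = 1.0985

MU_x ∝ 4·x^(-1.5), MU_y ∝ y^(-1.5), so MRS = 4·(y/x)^(1.5) = P_x/P_y.
Hence y/x = ((1/4)·P_x/P_y)^(1/(1.5)), i.e. raised to the 2/3 power.
Substitute y = (y/x)·x into the budget: x* = M/(P_x + P_y·(y/x)).
Numerically y/x = 0.364129, so x* = 48/(11.25 + 12.8·0.364129) = 3.0168 and y* = 0.364129·3.0168 = 1.0985.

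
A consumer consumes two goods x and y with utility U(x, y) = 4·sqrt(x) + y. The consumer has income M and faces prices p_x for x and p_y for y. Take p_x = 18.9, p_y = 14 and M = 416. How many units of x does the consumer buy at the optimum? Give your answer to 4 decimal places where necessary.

x* = 2.1948

Utility is quasi-linear in y; the FOC for x is 2/√x = p_x/p_y.
Solve: √x = 2·p_y/p_x, so x*(p_x,p_y) = (2·p_y/p_x)², and y* = (M − p_x·x*)/p_y.
Plugging in: x* = (2·14/18.9)² = 2.1948.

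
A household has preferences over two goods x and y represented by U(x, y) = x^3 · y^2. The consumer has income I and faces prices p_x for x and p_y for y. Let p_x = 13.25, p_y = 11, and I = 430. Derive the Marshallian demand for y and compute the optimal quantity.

Demand: x*(p_x,p_y,I) = 0.6·I/p_x and y* = 0.4·I/p_y.
At p_x=13.25, p_y=11, I=430: y* = 0.4·430/11 = 15.6364.

y* = 15.6364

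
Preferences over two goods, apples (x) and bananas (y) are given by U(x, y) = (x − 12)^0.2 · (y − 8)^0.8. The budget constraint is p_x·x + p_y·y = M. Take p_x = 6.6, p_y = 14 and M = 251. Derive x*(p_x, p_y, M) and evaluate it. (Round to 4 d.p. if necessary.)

This is Cobb-Douglas in (x−12, y−8): tangency gives 0.2·p_y·(y−8) = 0.8·p_x·(x−12).
After buying the subsistence bundle (12, 8), a share 0.2 of the remaining income goes to x: x* = 12 + 0.2·(M − 12p_x − 8p_y)/p_x.
Discretionary income = 251 − 12·6.6 − 8·14 = 59.8; x* = 12 + 0.2·59.8/6.6 = 13.8121.

x* = 13.8121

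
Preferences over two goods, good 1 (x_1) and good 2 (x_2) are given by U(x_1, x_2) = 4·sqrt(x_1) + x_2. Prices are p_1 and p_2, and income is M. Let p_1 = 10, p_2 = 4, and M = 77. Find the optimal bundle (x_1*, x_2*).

Plugging in: x_1* = (2·4/10)² = 0.64, x_2* = 17.65.

x_1* = 0.64, x_2* = 17.65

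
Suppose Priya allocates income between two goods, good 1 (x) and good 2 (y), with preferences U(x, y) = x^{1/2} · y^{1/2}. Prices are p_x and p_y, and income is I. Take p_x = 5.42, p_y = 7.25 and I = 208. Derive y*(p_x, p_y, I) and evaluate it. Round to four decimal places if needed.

y* = 14.3448

Tangency: MRS = y/x = p_x/p_y.
So 0.5·p_y·y = 0.5·p_x·x; combined with the budget, a share 0.5 of income goes to x.
Demand: x*(p_x,p_y,I) = 0.5·I/p_x and y* = 0.5·I/p_y.
At p_x=5.42, p_y=7.25, I=208: y* = 0.5·208/7.25 = 14.3448.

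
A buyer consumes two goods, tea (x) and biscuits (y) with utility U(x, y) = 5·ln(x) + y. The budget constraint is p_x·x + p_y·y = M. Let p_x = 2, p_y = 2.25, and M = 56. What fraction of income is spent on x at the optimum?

Set MRS = p_x/p_y: (5/x)/1 = p_x/p_y.
So x*(p_x,p_y) = 5·p_y/p_x, independent of income; and y* = (M − 5·p_y)/p_y.
At the given prices: x* = 5·2.25/2 = 5.625, and y* = 19.8889.
Expenditure on x: 2·5.625 = 11.25; share = 0.2009.

share on x = 0.2009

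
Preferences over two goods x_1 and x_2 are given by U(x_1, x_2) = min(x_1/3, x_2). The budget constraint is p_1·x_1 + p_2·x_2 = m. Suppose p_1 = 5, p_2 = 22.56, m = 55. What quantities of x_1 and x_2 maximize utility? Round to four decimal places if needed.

With perfect complements, no substitution: consume in ratio x_1:x_2 = 3:1.
Budget: p_1·x_1 + p_2·(1/3)·x_1 = m, so (3·p_1 + p_2)·x_1 = 3·m.
Demand: x_1*(p_1,p_2,m) = 3·m/(3·p_1 + p_2), x_2* = m/(3·p_1 + p_2).
Here 3·5 + 22.56 = 37.56, giving x_1* = 4.393 and x_2* = 1.4643.

x_1* = 4.393, x_2* = 1.4643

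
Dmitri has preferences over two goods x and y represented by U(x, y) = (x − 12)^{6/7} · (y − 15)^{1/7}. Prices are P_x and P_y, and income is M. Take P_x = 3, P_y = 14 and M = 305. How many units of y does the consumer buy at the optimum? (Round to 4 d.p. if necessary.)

y* = 15.602

MRS = 6·(y−15)/(x−12). Tangency with P_x/P_y gives y−15 = (1/6)·(P_x/P_y)·(x−12).
After buying the subsistence bundle (12, 15), a share 6/7 of the remaining income goes to x: x* = 12 + 6/7·(M − 12P_x − 15P_y)/P_x.
Discretionary income = 305 − 12·3 − 15·14 = 59; y* = 15 + 1/7·59/14 = 15.602.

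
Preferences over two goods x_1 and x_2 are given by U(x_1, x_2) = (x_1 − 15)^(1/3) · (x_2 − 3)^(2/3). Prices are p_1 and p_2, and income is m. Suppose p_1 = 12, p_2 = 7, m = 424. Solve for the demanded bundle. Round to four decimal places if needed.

x_1* = 21.1944, x_2* = 24.2381

Let x_1' = x_1−15, x_2' = x_2−3. MRS = (1/2)·x_2'/x_1' = p_1/p_2.
After buying the subsistence bundle (15, 3), a share 1/3 of the remaining income goes to x_1: x_1* = 15 + 1/3·(m − 15p_1 − 3p_2)/p_1.
Discretionary income = 424 − 15·12 − 3·7 = 223; x_1* = 15 + 1/3·223/12 = 21.1944; x_2* = 3 + 2/3·223/7 = 24.2381.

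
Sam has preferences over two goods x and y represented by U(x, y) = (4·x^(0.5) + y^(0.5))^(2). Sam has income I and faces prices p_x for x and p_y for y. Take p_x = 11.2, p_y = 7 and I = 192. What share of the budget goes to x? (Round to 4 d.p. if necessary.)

From the CES first-order condition, 4·(y/x)^(0.5) = p_x/p_y.
Hence y/x = ((1/4)·p_x/p_y)^(1/(0.5)), i.e. raised to the 2 power.
With the ratio pinned down, the budget gives x* = I/(p_x + p_y·(y/x)) and y* = (y/x)·x*.
Numerically y/x = 0.16, so x* = 192/(11.2 + 7·0.16) = 15.5844 and y* = 0.16·15.5844 = 2.4935.
Expenditure on x: 11.2·15.5844 = 174.5455; share = 0.9091.

share on x = 0.9091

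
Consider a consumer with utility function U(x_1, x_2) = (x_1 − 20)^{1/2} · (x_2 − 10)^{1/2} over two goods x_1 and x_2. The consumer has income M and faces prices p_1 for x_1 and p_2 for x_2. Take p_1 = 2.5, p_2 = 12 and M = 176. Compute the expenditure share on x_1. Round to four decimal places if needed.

share on x_1 = 0.3011

MRS = (x_2−10)/(x_1−20). Tangency with p_1/p_2 gives x_2−10 = (p_1/p_2)·(x_1−20).
Substituting into the budget: x_1* = 20 + 0.5·(M − 20·p_1 − 10·p_2)/p_1, and x_2* = 10 + 0.5·(…)/p_2.
Discretionary income = 176 − 20·2.5 − 10·12 = 6; x_1* = 20 + 0.5·6/2.5 = 21.2; x_2* = 10 + 0.5·6/12 = 10.25.
Expenditure on x_1: 2.5·21.2 = 53; share = 0.3011.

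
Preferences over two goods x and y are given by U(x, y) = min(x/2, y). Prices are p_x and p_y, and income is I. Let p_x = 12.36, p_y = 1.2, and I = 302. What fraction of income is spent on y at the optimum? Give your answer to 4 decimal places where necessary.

share on y = 0.0463

Leontief preferences: the optimum is at the kink where x/2 = y/1, i.e. y = (1/2)·x.
Budget: p_x·x + p_y·(1/2)·x = I, so (2·p_x + p_y)·x = 2·I.
Demand: x*(p_x,p_y,I) = 2·I/(2·p_x + p_y), y* = I/(2·p_x + p_y).
Here 2·12.36 + 1.2 = 25.92, giving x* = 23.3025 and y* = 11.6512.
Expenditure on y: 1.2·11.6512 = 13.9815; share = 0.0463.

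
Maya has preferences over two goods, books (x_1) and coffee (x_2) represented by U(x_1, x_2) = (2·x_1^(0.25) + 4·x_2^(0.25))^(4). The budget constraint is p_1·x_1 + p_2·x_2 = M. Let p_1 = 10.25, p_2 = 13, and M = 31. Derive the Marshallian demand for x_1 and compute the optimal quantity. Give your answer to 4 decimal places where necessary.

From the CES first-order condition, (1/2)·(x_2/x_1)^(0.75) = p_1/p_2.
Hence x_2/x_1 = (2·p_1/p_2)^(1/(0.75)), i.e. raised to the 4/3 power.
With the ratio pinned down, the budget gives x_1* = M/(p_1 + p_2·(x_2/x_1)) and x_2* = (x_2/x_1)·x_1*.
Numerically x_2/x_1 = 1.83547, so x_1* = 31/(10.25 + 13·1.83547) = 0.9088.

x_1* = 0.9088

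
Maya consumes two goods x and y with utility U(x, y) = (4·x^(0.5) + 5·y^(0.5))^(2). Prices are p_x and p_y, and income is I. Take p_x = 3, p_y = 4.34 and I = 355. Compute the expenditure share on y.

share on y = 0.5192

From the CES first-order condition, (4/5)·(y/x)^(0.5) = p_x/p_y.
Hence y/x = ((5/4)·p_x/p_y)^(1/(0.5)), i.e. raised to the 2 power.
With the ratio pinned down, the budget gives x* = I/(p_x + p_y·(y/x)) and y* = (y/x)·x*.
Numerically y/x = 0.746592, so x* = 355/(3 + 4.34·0.746592) = 56.8891 and y* = 0.746592·56.8891 = 42.4729.
Expenditure on y: 4.34·42.4729 = 184.3326; share = 0.5192.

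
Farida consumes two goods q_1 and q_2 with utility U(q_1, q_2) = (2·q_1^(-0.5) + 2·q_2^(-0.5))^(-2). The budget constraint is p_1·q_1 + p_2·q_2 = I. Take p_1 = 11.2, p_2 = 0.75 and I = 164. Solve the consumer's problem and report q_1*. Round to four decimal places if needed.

With the ratio pinned down, the budget gives q_1* = I/(p_1 + p_2·(q_2/q_1)) and q_2* = (q_2/q_1)·q_1*.
Numerically q_2/q_1 = 6.064167, so q_1* = 164/(11.2 + 0.75·6.064167) = 10.4139.

q_1* = 10.4139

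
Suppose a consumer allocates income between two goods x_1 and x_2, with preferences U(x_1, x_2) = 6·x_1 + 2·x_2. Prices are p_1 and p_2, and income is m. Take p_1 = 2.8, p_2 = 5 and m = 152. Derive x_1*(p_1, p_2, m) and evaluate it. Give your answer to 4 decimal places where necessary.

x_1 gives more utility per dollar, so spend all income on x_1: x_1* = m/p_1, x_2* = 0.
Numerically: x_1* = 54.2857, x_2* = 0.

x_1* = 54.2857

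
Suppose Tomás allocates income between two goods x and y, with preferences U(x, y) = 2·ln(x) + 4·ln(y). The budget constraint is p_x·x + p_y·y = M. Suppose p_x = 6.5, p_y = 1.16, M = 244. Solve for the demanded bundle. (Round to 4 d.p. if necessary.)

x* = 12.5128, y* = 140.2299

The MRS is (1/2)·y/x. Set MRS = p_x/p_y.
Rearranging, p_y·y = 2·p_x·x. Substituting into the budget gives p_x·x·(1 + 2) = M.
Demand: x*(p_x,p_y,M) = 1/3·M/p_x and y* = 2/3·M/p_y.
At p_x=6.5, p_y=1.16, M=244: x* = 1/3·244/6.5 = 12.5128, y* = 140.2299.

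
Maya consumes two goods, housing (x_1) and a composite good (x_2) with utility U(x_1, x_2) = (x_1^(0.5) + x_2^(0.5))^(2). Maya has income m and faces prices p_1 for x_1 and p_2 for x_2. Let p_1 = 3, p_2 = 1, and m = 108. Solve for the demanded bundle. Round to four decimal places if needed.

x_1* = 9, x_2* = 81

MU_x_1 ∝ x_1^(-0.5), MU_x_2 ∝ x_2^(-0.5), so MRS = (x_2/x_1)^(0.5) = p_1/p_2.
Hence x_2/x_1 = (p_1/p_2)^(1/(0.5)), i.e. raised to the 2 power.
Substitute x_2 = (x_2/x_1)·x_1 into the budget: x_1* = m/(p_1 + p_2·(x_2/x_1)).
Numerically x_2/x_1 = 9, so x_1* = 108/(3 + 1·9) = 9 and x_2* = 9·9 = 81.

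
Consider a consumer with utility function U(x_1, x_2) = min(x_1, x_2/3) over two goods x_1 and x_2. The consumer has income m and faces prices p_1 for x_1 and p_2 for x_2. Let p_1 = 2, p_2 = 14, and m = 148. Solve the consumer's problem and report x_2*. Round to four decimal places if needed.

x_2* = 10.0909

With perfect complements, no substitution: consume in ratio x_1:x_2 = 1:3.
Budget: p_1·x_1 + p_2·3·x_1 = m, so (p_1 + 3·p_2)·x_1 = m.
Demand: x_1*(p_1,p_2,m) = m/(p_1 + 3·p_2), x_2* = 3·m/(p_1 + 3·p_2).
Here 2 + 3·14 = 44, giving x_2* = 10.0909.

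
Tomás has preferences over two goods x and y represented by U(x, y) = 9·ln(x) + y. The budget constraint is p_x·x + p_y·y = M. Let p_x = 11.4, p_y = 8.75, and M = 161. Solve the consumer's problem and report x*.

x* = 6.9079

MU_x = 9/x, MU_y = 1. Tangency: 9/x = p_x/p_y.
So x*(p_x,p_y) = 9·p_y/p_x, independent of income; and y* = (M − 9·p_y)/p_y.
At the given prices: x* = 9·8.75/11.4 = 6.9079.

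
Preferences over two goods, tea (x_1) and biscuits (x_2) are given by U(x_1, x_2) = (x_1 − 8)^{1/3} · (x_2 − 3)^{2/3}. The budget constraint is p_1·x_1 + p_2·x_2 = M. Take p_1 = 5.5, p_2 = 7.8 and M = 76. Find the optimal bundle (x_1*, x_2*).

x_1* = 8.5212, x_2* = 3.735

This is Cobb-Douglas in (x_1−8, x_2−3): tangency gives 1/3·p_2·(x_2−3) = 2/3·p_1·(x_1−8).
Substituting into the budget: x_1* = 8 + 1/3·(M − 8·p_1 − 3·p_2)/p_1, and x_2* = 3 + 2/3·(…)/p_2.
Discretionary income = 76 − 8·5.5 − 3·7.8 = 8.6; x_1* = 8 + 1/3·8.6/5.5 = 8.5212; x_2* = 3 + 2/3·8.6/7.8 = 3.735.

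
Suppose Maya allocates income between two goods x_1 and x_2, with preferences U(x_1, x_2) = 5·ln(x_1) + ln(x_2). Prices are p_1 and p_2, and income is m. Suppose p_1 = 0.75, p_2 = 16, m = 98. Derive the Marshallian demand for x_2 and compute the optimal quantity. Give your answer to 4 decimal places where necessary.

x_2* = 1.0208

Demand: x_1*(p_1,p_2,m) = 5/6·m/p_1 and x_2* = 1/6·m/p_2.
At p_1=0.75, p_2=16, m=98: x_2* = 1/6·98/16 = 1.0208.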